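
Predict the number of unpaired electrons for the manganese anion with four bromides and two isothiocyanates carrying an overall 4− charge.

5 unpaired electrons

Summing ligand charges against the −4 overall charge gives an oxidation state of +2 for manganese.
Mn sits in group 7, so the d-electron count is 7 − 2 = 5.
The spin state decides the count: Bromide and isothiocyanate are weak-field ligands for a first-row metal, so the complex is high-spin.
An octahedral high-spin d⁵ ion is t₂g³e_g², giving 5 unpaired electrons.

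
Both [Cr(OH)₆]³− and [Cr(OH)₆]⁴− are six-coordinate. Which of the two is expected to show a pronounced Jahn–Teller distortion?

[Cr(OH)₆]³−: Summing ligand charges against the −3 overall charge gives an oxidation state of +3 for chromium. Chromium is a group-6 element; Cr(III) is therefore d³. The d³ configuration leaves the e_g set evenly filled (or empty) — no strong Jahn–Teller driving force.
[Cr(OH)₆]⁴−: Summing ligand charges against the −4 overall charge gives an oxidation state of +2 for chromium. Cr sits in group 6, so the d-electron count is 6 − 2 = 4. Hydroxide is a weak-field ligand for a first-row metal, so the complex is high-spin. The t₂g³e_g¹ (high-spin) configuration has an unevenly filled e_g set; the Jahn–Teller theorem predicts a tetragonal distortion (typically axial elongation) to lift the degeneracy.

[Cr(OH)₆]⁴−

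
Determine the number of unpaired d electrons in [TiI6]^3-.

1 unpaired electron

Summing ligand charges against the −3 overall charge gives an oxidation state of +3 for titanium.
Titanium is a group-4 element; Ti(III) is therefore d¹.
In an octahedral field the d¹ configuration is t₂g¹e_g⁰ (only one arrangement possible), giving 1 unpaired electron.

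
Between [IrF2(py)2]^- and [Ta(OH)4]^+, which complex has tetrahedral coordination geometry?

For [IrF2(py)2]^-: Summing ligand charges against the −1 overall charge gives an oxidation state of +1 for iridium. Group 9 minus oxidation state 1 gives a d⁸ configuration. A 5d d⁸ ion has a large crystal-field splitting; square planar leaves the high-energy d_{x²−y²} orbital empty and maximises CFSE. → square planar.
For [Ta(OH)4]^+: Each hydroxide is −1; balancing the +1 overall charge requires Ta(V). Ta sits in group 5, so the d-electron count is 5 − 5 = 0. A d⁰ ion has no crystal-field stabilisation preference between square planar and tetrahedral, so four ligands adopt the sterically favoured tetrahedral geometry. → tetrahedral.

[Ta(OH)4]^+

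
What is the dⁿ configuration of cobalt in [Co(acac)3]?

Summing ligand charges against the 0 overall charge gives an oxidation state of +3 for cobalt.
Cobalt is a group-9 element; Co(III) is therefore d⁶.

d⁶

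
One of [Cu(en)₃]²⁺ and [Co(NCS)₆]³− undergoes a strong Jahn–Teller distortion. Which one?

[Cu(en)₃]²⁺

[Cu(en)₃]²⁺: Ligand charges: ethylenediamine is neutral. With an overall charge of +2 the copper centre must be in the +2 oxidation state. Cu sits in group 11, so the d-electron count is 11 − 2 = 9. The t₂g⁶e_g³ configuration has an unevenly filled e_g set; the Jahn–Teller theorem predicts a tetragonal distortion (typically axial elongation) to lift the degeneracy.
[Co(NCS)₆]³−: Ligand charges: each isothiocyanate is −1. With an overall charge of −3 the cobalt centre must be in the +3 oxidation state. Group 9 minus oxidation state 3 gives a d⁶ configuration. Co(III) has an exceptionally large octahedral splitting and is low-spin with essentially every ligand except fluoride. The d⁶ configuration leaves the e_g set evenly filled (or empty) — no strong Jahn–Teller driving force.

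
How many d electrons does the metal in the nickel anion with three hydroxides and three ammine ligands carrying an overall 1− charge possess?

d⁸

Each hydroxide is −1; ammonia is neutral; balancing the −1 overall charge requires Ni(II).
Group 10 minus oxidation state 2 gives a d⁸ configuration.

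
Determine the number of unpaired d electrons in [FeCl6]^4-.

4

Each chloride is −1; balancing the −4 overall charge requires Fe(II).
Fe sits in group 8, so the d-electron count is 8 − 2 = 6.
The spin state decides the count: Chloride is a weak-field ligand for a first-row metal, so the complex is high-spin.
An octahedral high-spin d⁶ ion is t₂g⁴e_g², giving 4 unpaired electrons.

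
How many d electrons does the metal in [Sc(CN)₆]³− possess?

d⁰

Summing ligand charges against the −3 overall charge gives an oxidation state of +3 for scandium.
Group 3 minus oxidation state 3 gives a d⁰ configuration.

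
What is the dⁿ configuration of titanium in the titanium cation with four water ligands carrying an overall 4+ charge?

Summing ligand charges against the +4 overall charge gives an oxidation state of +4 for titanium.
Titanium is a group-4 element; Ti(IV) is therefore d⁰.

d⁰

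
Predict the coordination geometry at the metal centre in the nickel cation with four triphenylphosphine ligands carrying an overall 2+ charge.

Ligand charges: triphenylphosphine is neutral. With an overall charge of +2 the nickel centre must be in the +2 oxidation state.
Nickel is a group-10 element; Ni(II) is therefore d⁸.
Coordination number: 4.
Triphenylphosphine is a strong-field ligand (high in the spectrochemical series).
A 3d d⁸ ion with strong-field ligands gains enough CFSE to favour square planar over tetrahedral.

square planar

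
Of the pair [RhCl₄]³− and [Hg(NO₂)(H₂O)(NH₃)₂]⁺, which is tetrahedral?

[Hg(NO₂)(H₂O)(NH₃)₂]⁺

For [RhCl₄]³−: Ligand charges: each chloride is −1. With an overall charge of −3 the rhodium centre must be in the +1 oxidation state. Rh sits in group 9, so the d-electron count is 9 − 1 = 8. A 4d d⁸ ion has a large crystal-field splitting; square planar leaves the high-energy d_{x²−y²} orbital empty and maximises CFSE. → square planar.
For [Hg(NO₂)(H₂O)(NH₃)₂]⁺: Ligand charges: each nitro (N-bound nitrite) is −1; water is neutral; ammonia is neutral. With an overall charge of +1 the mercury centre must be in the +2 oxidation state. Group 12 minus oxidation state 2 gives a d¹⁰ configuration. A d¹⁰ ion has no crystal-field stabilisation preference between square planar and tetrahedral, so four ligands adopt the sterically favoured tetrahedral geometry. → tetrahedral.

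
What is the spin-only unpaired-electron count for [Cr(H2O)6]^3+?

Water is neutral; balancing the +3 overall charge requires Cr(III).
Chromium is a group-6 element; Cr(III) is therefore d³.
In an octahedral field the d³ configuration is t₂g³e_g⁰ (only one arrangement possible), giving 3 unpaired electrons.

3 unpaired electrons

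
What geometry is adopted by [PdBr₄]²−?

square planar

Ligand charges: each bromide is −1. With an overall charge of −2 the palladium centre must be in the +2 oxidation state.
Pd sits in group 10, so the d-electron count is 10 − 2 = 8.
With 4 monodentate ligands the coordination number is 4.
A 4d d⁸ ion has a large crystal-field splitting; square planar leaves the high-energy d_{x²−y²} orbital empty and maximises CFSE.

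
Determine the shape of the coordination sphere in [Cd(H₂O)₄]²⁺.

tetrahedral

Ligand charges: water is neutral. With an overall charge of +2 the cadmium centre must be in the +2 oxidation state.
Group 12 minus oxidation state 2 gives a d¹⁰ configuration.
Coordination number: 4.
A d¹⁰ ion has no crystal-field stabilisation preference between square planar and tetrahedral, so four ligands adopt the sterically favoured tetrahedral geometry.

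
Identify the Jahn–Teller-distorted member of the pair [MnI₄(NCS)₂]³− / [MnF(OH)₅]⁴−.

[MnI₄(NCS)₂]³−

[MnI₄(NCS)₂]³−: Each iodide is −1; each isothiocyanate is −1; balancing the −3 overall charge requires Mn(III). Group 7 minus oxidation state 3 gives a d⁴ configuration. Iodide and isothiocyanate are weak-field ligands for a first-row metal, so the complex is high-spin. The t₂g³e_g¹ (high-spin) configuration has an unevenly filled e_g set; the Jahn–Teller theorem predicts a tetragonal distortion (typically axial elongation) to lift the degeneracy.
[MnF(OH)₅]⁴−: Summing ligand charges against the −4 overall charge gives an oxidation state of +2 for manganese. Manganese is a group-7 element; Mn(II) is therefore d⁵. Fluoride and hydroxide are weak-field ligands for a first-row metal, so the complex is high-spin. The d⁵ configuration leaves the e_g set evenly filled (or empty) — no strong Jahn–Teller driving force.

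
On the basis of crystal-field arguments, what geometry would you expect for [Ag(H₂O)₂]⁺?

linear

Water is neutral; balancing the +1 overall charge requires Ag(I).
Silver is a group-11 element; Ag(I) is therefore d¹⁰.
With 2 monodentate ligands the coordination number is 2.
A d¹⁰ ion with only two ligands adopts a linear arrangement (sp hybridisation; no CFSE preference).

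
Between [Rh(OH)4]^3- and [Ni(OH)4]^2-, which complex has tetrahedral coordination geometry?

[Ni(OH)4]^2-

For [Rh(OH)4]^3-: Ligand charges: each hydroxide is −1. With an overall charge of −3 the rhodium centre must be in the +1 oxidation state. Rh sits in group 9, so the d-electron count is 9 − 1 = 8. A 4d d⁸ ion has a large crystal-field splitting; square planar leaves the high-energy d_{x²−y²} orbital empty and maximises CFSE. → square planar.
For [Ni(OH)4]^2-: Summing ligand charges against the −2 overall charge gives an oxidation state of +2 for nickel. Ni sits in group 10, so the d-electron count is 10 − 2 = 8. Hydroxide is a weak-field ligand. With weak-field ligands the CFSE gain from square planar is small, so a 3d d⁸ ion takes the sterically preferred tetrahedral geometry. → tetrahedral.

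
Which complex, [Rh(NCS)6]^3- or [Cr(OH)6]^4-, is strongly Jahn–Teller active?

[Cr(OH)6]^4-

[Rh(NCS)6]^3-: Each isothiocyanate is −1; balancing the −3 overall charge requires Rh(III). Rh sits in group 9, so the d-electron count is 9 − 3 = 6. A 4d ion has a large Δₒ and is invariably low-spin. The d⁶ configuration leaves the e_g set evenly filled (or empty) — no strong Jahn–Teller driving force.
[Cr(OH)6]^4-: Ligand charges: each hydroxide is −1. With an overall charge of −4 the chromium centre must be in the +2 oxidation state. Cr sits in group 6, so the d-electron count is 6 − 2 = 4. Hydroxide is a weak-field ligand for a first-row metal, so the complex is high-spin. The t₂g³e_g¹ (high-spin) configuration has an unevenly filled e_g set; the Jahn–Teller theorem predicts a tetragonal distortion (typically axial elongation) to lift the degeneracy.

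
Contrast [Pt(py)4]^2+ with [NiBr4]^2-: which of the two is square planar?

[Pt(py)4]^2+

For [Pt(py)4]^2+: Ligand charges: pyridine is neutral. With an overall charge of +2 the platinum centre must be in the +2 oxidation state. Pt sits in group 10, so the d-electron count is 10 − 2 = 8. A 5d d⁸ ion has a large crystal-field splitting; square planar leaves the high-energy d_{x²−y²} orbital empty and maximises CFSE. → square planar.
For [NiBr4]^2-: Each bromide is −1; balancing the −2 overall charge requires Ni(II). Group 10 minus oxidation state 2 gives a d⁸ configuration. Bromide is a weak-field ligand. With weak-field ligands the CFSE gain from square planar is small, so a 3d d⁸ ion takes the sterically preferred tetrahedral geometry. → tetrahedral.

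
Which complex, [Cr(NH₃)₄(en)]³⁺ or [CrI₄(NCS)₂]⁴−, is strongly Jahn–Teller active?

[CrI₄(NCS)₂]⁴−

[Cr(NH₃)₄(en)]³⁺: Ammonia is neutral; ethylenediamine is neutral; balancing the +3 overall charge requires Cr(III). Cr sits in group 6, so the d-electron count is 6 − 3 = 3. The d³ configuration leaves the e_g set evenly filled (or empty) — no strong Jahn–Teller driving force.
[CrI₄(NCS)₂]⁴−: Each iodide is −1; each isothiocyanate is −1; balancing the −4 overall charge requires Cr(II). Chromium is a group-6 element; Cr(II) is therefore d⁴. Iodide and isothiocyanate are weak-field ligands for a first-row metal, so the complex is high-spin. The t₂g³e_g¹ (high-spin) configuration has an unevenly filled e_g set; the Jahn–Teller theorem predicts a tetragonal distortion (typically axial elongation) to lift the degeneracy.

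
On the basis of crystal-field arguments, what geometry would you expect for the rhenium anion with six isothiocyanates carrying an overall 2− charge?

octahedral

Ligand charges: each isothiocyanate is −1. With an overall charge of −2 the rhenium centre must be in the +4 oxidation state.
Re sits in group 7, so the d-electron count is 7 − 4 = 3.
Coordination number: 6.
Six donors around a single metal centre give an octahedral coordination sphere.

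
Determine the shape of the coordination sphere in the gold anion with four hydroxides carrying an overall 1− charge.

square planar

Summing ligand charges against the −1 overall charge gives an oxidation state of +3 for gold.
Au sits in group 11, so the d-electron count is 11 − 3 = 8.
Coordination number: 4.
A 5d d⁸ ion has a large crystal-field splitting; square planar leaves the high-energy d_{x²−y²} orbital empty and maximises CFSE.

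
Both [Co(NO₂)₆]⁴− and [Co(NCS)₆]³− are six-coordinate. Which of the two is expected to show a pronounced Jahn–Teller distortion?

[Co(NO₂)₆]⁴−: Summing ligand charges against the −4 overall charge gives an oxidation state of +2 for cobalt. Co sits in group 9, so the d-electron count is 9 − 2 = 7. Nitro (N-bound nitrite) is a strong-field ligand (high in the spectrochemical series) for a first-row metal, so the complex is low-spin. The t₂g⁶e_g¹ (low-spin) configuration has an unevenly filled e_g set; the Jahn–Teller theorem predicts a tetragonal distortion (typically axial elongation) to lift the degeneracy.
[Co(NCS)₆]³−: Ligand charges: each isothiocyanate is −1. With an overall charge of −3 the cobalt centre must be in the +3 oxidation state. Cobalt is a group-9 element; Co(III) is therefore d⁶. Co(III) has an exceptionally large octahedral splitting and is low-spin with essentially every ligand except fluoride. The d⁶ configuration leaves the e_g set evenly filled (or empty) — no strong Jahn–Teller driving force.

[Co(NO₂)₆]⁴−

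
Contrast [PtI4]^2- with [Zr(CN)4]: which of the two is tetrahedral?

[Zr(CN)4]

For [PtI4]^2-: Each iodide is −1; balancing the −2 overall charge requires Pt(II). Pt sits in group 10, so the d-electron count is 10 − 2 = 8. A 5d d⁸ ion has a large crystal-field splitting; square planar leaves the high-energy d_{x²−y²} orbital empty and maximises CFSE. → square planar.
For [Zr(CN)4]: Summing ligand charges against the 0 overall charge gives an oxidation state of +4 for zirconium. Group 4 minus oxidation state 4 gives a d⁰ configuration. A d⁰ ion has no crystal-field stabilisation preference between square planar and tetrahedral, so four ligands adopt the sterically favoured tetrahedral geometry. → tetrahedral.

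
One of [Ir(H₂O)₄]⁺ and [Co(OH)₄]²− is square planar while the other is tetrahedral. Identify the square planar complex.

For [Ir(H₂O)₄]⁺: Ligand charges: water is neutral. With an overall charge of +1 the iridium centre must be in the +1 oxidation state. Iridium is a group-9 element; Ir(I) is therefore d⁸. A 5d d⁸ ion has a large crystal-field splitting; square planar leaves the high-energy d_{x²−y²} orbital empty and maximises CFSE. → square planar.
For [Co(OH)₄]²−: Ligand charges: each hydroxide is −1. With an overall charge of −2 the cobalt centre must be in the +2 oxidation state. Cobalt is a group-9 element; Co(II) is therefore d⁷. For a high-spin 3d d⁷ ion with weak-field ligands the small Δₜ gives little square-planar CFSE advantage, so four ligands adopt the sterically favoured tetrahedral geometry. → tetrahedral.

[Ir(H₂O)₄]⁺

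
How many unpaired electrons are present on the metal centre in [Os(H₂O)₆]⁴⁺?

Summing ligand charges against the +4 overall charge gives an oxidation state of +4 for osmium.
Osmium is a group-8 element; Os(IV) is therefore d⁴.
The spin state decides the count: a 5d ion has a large Δₒ and is invariably low-spin.
An octahedral low-spin d⁴ ion is t₂g⁴e_g⁰, giving 2 unpaired electrons.

2 unpaired electrons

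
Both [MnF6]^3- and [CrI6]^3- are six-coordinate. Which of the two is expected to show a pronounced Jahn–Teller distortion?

[MnF6]^3-

[MnF6]^3-: Each fluoride is −1; balancing the −3 overall charge requires Mn(III). Manganese is a group-7 element; Mn(III) is therefore d⁴. Fluoride is a weak-field ligand for a first-row metal, so the complex is high-spin. The t₂g³e_g¹ (high-spin) configuration has an unevenly filled e_g set; the Jahn–Teller theorem predicts a tetragonal distortion (typically axial elongation) to lift the degeneracy.
[CrI6]^3-: Summing ligand charges against the −3 overall charge gives an oxidation state of +3 for chromium. Group 6 minus oxidation state 3 gives a d³ configuration. The d³ configuration leaves the e_g set evenly filled (or empty) — no strong Jahn–Teller driving force.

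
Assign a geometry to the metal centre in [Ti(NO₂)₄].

tetrahedral

Ligand charges: each nitro (N-bound nitrite) is −1. With an overall charge of 0 the titanium centre must be in the +4 oxidation state.
Ti sits in group 4, so the d-electron count is 4 − 4 = 0.
Coordination number: 4.
A d⁰ ion has no crystal-field stabilisation preference between square planar and tetrahedral, so four ligands adopt the sterically favoured tetrahedral geometry.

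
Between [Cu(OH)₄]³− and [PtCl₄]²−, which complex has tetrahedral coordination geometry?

For [Cu(OH)₄]³−: Each hydroxide is −1; balancing the −3 overall charge requires Cu(I). Copper is a group-11 element; Cu(I) is therefore d¹⁰. A d¹⁰ ion has no crystal-field stabilisation preference between square planar and tetrahedral, so four ligands adopt the sterically favoured tetrahedral geometry. → tetrahedral.
For [PtCl₄]²−: Summing ligand charges against the −2 overall charge gives an oxidation state of +2 for platinum. Group 10 minus oxidation state 2 gives a d⁸ configuration. A 5d d⁸ ion has a large crystal-field splitting; square planar leaves the high-energy d_{x²−y²} orbital empty and maximises CFSE. → square planar.

[Cu(OH)₄]³−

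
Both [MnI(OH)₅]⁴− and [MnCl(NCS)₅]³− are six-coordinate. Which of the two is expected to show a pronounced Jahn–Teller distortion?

[MnI(OH)₅]⁴−: Each iodide is −1; each hydroxide is −1; balancing the −4 overall charge requires Mn(II). Group 7 minus oxidation state 2 gives a d⁵ configuration. Hydroxide and iodide are weak-field ligands for a first-row metal, so the complex is high-spin. The d⁵ configuration leaves the e_g set evenly filled (or empty) — no strong Jahn–Teller driving force.
[MnCl(NCS)₅]³−: Ligand charges: each chloride is −1; each isothiocyanate is −1. With an overall charge of −3 the manganese centre must be in the +3 oxidation state. Manganese is a group-7 element; Mn(III) is therefore d⁴. Chloride and isothiocyanate are weak-field ligands for a first-row metal, so the complex is high-spin. The t₂g³e_g¹ (high-spin) configuration has an unevenly filled e_g set; the Jahn–Teller theorem predicts a tetragonal distortion (typically axial elongation) to lift the degeneracy.

[MnCl(NCS)₅]³−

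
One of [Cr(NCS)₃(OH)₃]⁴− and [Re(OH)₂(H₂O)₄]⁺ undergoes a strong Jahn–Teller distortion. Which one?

[Cr(NCS)₃(OH)₃]⁴−

[Cr(NCS)₃(OH)₃]⁴−: Each isothiocyanate is −1; each hydroxide is −1; balancing the −4 overall charge requires Cr(II). Cr sits in group 6, so the d-electron count is 6 − 2 = 4. Hydroxide and isothiocyanate are weak-field ligands for a first-row metal, so the complex is high-spin. The t₂g³e_g¹ (high-spin) configuration has an unevenly filled e_g set; the Jahn–Teller theorem predicts a tetragonal distortion (typically axial elongation) to lift the degeneracy.
[Re(OH)₂(H₂O)₄]⁺: Ligand charges: each hydroxide is −1; water is neutral. With an overall charge of +1 the rhenium centre must be in the +3 oxidation state. Rhenium is a group-7 element; Re(III) is therefore d⁴. A 5d ion has a large Δₒ and is invariably low-spin. The d⁴ configuration leaves the e_g set evenly filled (or empty) — no strong Jahn–Teller driving force.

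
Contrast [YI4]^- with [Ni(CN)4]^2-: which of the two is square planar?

[Ni(CN)4]^2-

For [YI4]^-: Summing ligand charges against the −1 overall charge gives an oxidation state of +3 for yttrium. Group 3 minus oxidation state 3 gives a d⁰ configuration. A d⁰ ion has no crystal-field stabilisation preference between square planar and tetrahedral, so four ligands adopt the sterically favoured tetrahedral geometry. → tetrahedral.
For [Ni(CN)4]^2-: Each cyanide is −1; balancing the −2 overall charge requires Ni(II). Group 10 minus oxidation state 2 gives a d⁸ configuration. Cyanide is a strong-field ligand (high in the spectrochemical series). A 3d d⁸ ion with strong-field ligands gains enough CFSE to favour square planar over tetrahedral. → square planar.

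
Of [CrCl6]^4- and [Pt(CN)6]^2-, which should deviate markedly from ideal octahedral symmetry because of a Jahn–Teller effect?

[CrCl6]^4-: Ligand charges: each chloride is −1. With an overall charge of −4 the chromium centre must be in the +2 oxidation state. Chromium is a group-6 element; Cr(II) is therefore d⁴. Chloride is a weak-field ligand for a first-row metal, so the complex is high-spin. The t₂g³e_g¹ (high-spin) configuration has an unevenly filled e_g set; the Jahn–Teller theorem predicts a tetragonal distortion (typically axial elongation) to lift the degeneracy.
[Pt(CN)6]^2-: Ligand charges: each cyanide is −1. With an overall charge of −2 the platinum centre must be in the +4 oxidation state. Pt sits in group 10, so the d-electron count is 10 − 4 = 6. A 5d ion has a large Δₒ and is invariably low-spin. The d⁶ configuration leaves the e_g set evenly filled (or empty) — no strong Jahn–Teller driving force.

[CrCl6]^4-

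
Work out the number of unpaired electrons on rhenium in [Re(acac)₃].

2 unpaired electrons

Ligand charges: each acetylacetonate is −1. With an overall charge of 0 the rhenium centre must be in the +3 oxidation state.
Re sits in group 7, so the d-electron count is 7 − 3 = 4.
Counting donor atoms: 3×acetylacetonate (bidentate) → 6 donors. Coordination number = 6.
The spin state decides the count: a 5d ion has a large Δₒ and is invariably low-spin.
An octahedral low-spin d⁴ ion is t₂g⁴e_g⁰, giving 2 unpaired electrons.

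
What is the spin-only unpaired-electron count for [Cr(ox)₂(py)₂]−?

Ligand charges: each oxalate is −2; pyridine is neutral. With an overall charge of −1 the chromium centre must be in the +3 oxidation state.
Cr sits in group 6, so the d-electron count is 6 − 3 = 3.
Counting donor atoms: 2×oxalate (bidentate) → 4 donors; 2×pyridine (monodentate) → 2 donors. Coordination number = 6.
In an octahedral field the d³ configuration is t₂g³e_g⁰ (only one arrangement possible), giving 3 unpaired electrons.

3 unpaired electrons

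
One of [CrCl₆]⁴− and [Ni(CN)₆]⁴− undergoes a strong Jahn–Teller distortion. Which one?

[CrCl₆]⁴−

[CrCl₆]⁴−: Summing ligand charges against the −4 overall charge gives an oxidation state of +2 for chromium. Cr sits in group 6, so the d-electron count is 6 − 2 = 4. Chloride is a weak-field ligand for a first-row metal, so the complex is high-spin. The t₂g³e_g¹ (high-spin) configuration has an unevenly filled e_g set; the Jahn–Teller theorem predicts a tetragonal distortion (typically axial elongation) to lift the degeneracy.
[Ni(CN)₆]⁴−: Summing ligand charges against the −4 overall charge gives an oxidation state of +2 for nickel. Ni sits in group 10, so the d-electron count is 10 − 2 = 8. The d⁸ configuration leaves the e_g set evenly filled (or empty) — no strong Jahn–Teller driving force.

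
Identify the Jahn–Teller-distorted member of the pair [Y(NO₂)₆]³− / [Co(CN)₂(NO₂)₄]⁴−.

[Y(NO₂)₆]³−: Summing ligand charges against the −3 overall charge gives an oxidation state of +3 for yttrium. Y sits in group 3, so the d-electron count is 3 − 3 = 0. The d⁰ configuration leaves the e_g set evenly filled (or empty) — no strong Jahn–Teller driving force.
[Co(CN)₂(NO₂)₄]⁴−: Summing ligand charges against the −4 overall charge gives an oxidation state of +2 for cobalt. Co sits in group 9, so the d-electron count is 9 − 2 = 7. Cyanide and nitro (N-bound nitrite) are strong-field ligands (high in the spectrochemical series) for a first-row metal, so the complex is low-spin. The t₂g⁶e_g¹ (low-spin) configuration has an unevenly filled e_g set; the Jahn–Teller theorem predicts a tetragonal distortion (typically axial elongation) to lift the degeneracy.

[Co(CN)₂(NO₂)₄]⁴−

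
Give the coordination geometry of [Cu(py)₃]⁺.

Pyridine is neutral; balancing the +1 overall charge requires Cu(I).
Copper is a group-11 element; Cu(I) is therefore d¹⁰.
With 3 monodentate ligands the coordination number is 3.
Three ligands around a d¹⁰ centre minimise repulsion in a trigonal-planar arrangement.

trigonal planar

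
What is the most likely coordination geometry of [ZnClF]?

linear

Summing ligand charges against the 0 overall charge gives an oxidation state of +2 for zinc.
Zn sits in group 12, so the d-electron count is 12 − 2 = 10.
With 2 monodentate ligands the coordination number is 2.
A d¹⁰ ion with only two ligands adopts a linear arrangement (sp hybridisation; no CFSE preference).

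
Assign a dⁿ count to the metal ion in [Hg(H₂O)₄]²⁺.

d10

Ligand charges: water is neutral. With an overall charge of +2 the mercury centre must be in the +2 oxidation state.
Mercury is a group-12 element; Hg(II) is therefore d¹⁰.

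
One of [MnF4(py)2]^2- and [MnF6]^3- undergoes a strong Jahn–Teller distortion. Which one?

[MnF4(py)2]^2-: Each fluoride is −1; pyridine is neutral; balancing the −2 overall charge requires Mn(II). Manganese is a group-7 element; Mn(II) is therefore d⁵. Fluoride is a weak-field ligand for a first-row metal, so the complex is high-spin. The d⁵ configuration leaves the e_g set evenly filled (or empty) — no strong Jahn–Teller driving force.
[MnF6]^3-: Ligand charges: each fluoride is −1. With an overall charge of −3 the manganese centre must be in the +3 oxidation state. Manganese is a group-7 element; Mn(III) is therefore d⁴. Fluoride is a weak-field ligand for a first-row metal, so the complex is high-spin. The t₂g³e_g¹ (high-spin) configuration has an unevenly filled e_g set; the Jahn–Teller theorem predicts a tetragonal distortion (typically axial elongation) to lift the degeneracy.

[MnF6]^3-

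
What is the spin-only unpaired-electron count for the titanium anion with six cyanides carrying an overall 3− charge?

Summing ligand charges against the −3 overall charge gives an oxidation state of +3 for titanium.
Titanium is a group-4 element; Ti(III) is therefore d¹.
In an octahedral field the d¹ configuration is t₂g¹e_g⁰ (only one arrangement possible), giving 1 unpaired electron.

1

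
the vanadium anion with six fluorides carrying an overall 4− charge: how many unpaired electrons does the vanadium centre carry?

Each fluoride is −1; balancing the −4 overall charge requires V(II).
Vanadium is a group-5 element; V(II) is therefore d³.
In an octahedral field the d³ configuration is t₂g³e_g⁰ (only one arrangement possible), giving 3 unpaired electrons.

3 unpaired electrons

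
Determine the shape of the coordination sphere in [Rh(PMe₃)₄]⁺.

square planar

Summing ligand charges against the +1 overall charge gives an oxidation state of +1 for rhodium.
Rh sits in group 9, so the d-electron count is 9 − 1 = 8.
Coordination number: 4.
A 4d d⁸ ion has a large crystal-field splitting; square planar leaves the high-energy d_{x²−y²} orbital empty and maximises CFSE.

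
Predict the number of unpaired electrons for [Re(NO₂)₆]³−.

2 unpaired electrons

Ligand charges: each nitro (N-bound nitrite) is −1. With an overall charge of −3 the rhenium centre must be in the +3 oxidation state.
Rhenium is a group-7 element; Re(III) is therefore d⁴.
The spin state decides the count: a 5d ion has a large Δₒ and is invariably low-spin.
An octahedral low-spin d⁴ ion is t₂g⁴e_g⁰, giving 2 unpaired electrons.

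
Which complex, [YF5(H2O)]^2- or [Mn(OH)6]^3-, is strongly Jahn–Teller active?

[YF5(H2O)]^2-: Ligand charges: each fluoride is −1; water is neutral. With an overall charge of −2 the yttrium centre must be in the +3 oxidation state. Y sits in group 3, so the d-electron count is 3 − 3 = 0. The d⁰ configuration leaves the e_g set evenly filled (or empty) — no strong Jahn–Teller driving force.
[Mn(OH)6]^3-: Each hydroxide is −1; balancing the −3 overall charge requires Mn(III). Mn sits in group 7, so the d-electron count is 7 − 3 = 4. Hydroxide is a weak-field ligand for a first-row metal, so the complex is high-spin. The t₂g³e_g¹ (high-spin) configuration has an unevenly filled e_g set; the Jahn–Teller theorem predicts a tetragonal distortion (typically axial elongation) to lift the degeneracy.

[Mn(OH)6]^3-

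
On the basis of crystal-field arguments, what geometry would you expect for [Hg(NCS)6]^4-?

Each isothiocyanate is −1; balancing the −4 overall charge requires Hg(II).
Mercury is a group-12 element; Hg(II) is therefore d¹⁰.
Coordination number: 6.
Six donors around a single metal centre give an octahedral coordination sphere.

octahedral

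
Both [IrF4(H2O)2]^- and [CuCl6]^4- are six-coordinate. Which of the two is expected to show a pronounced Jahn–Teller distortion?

[CuCl6]^4-

[IrF4(H2O)2]^-: Each fluoride is −1; water is neutral; balancing the −1 overall charge requires Ir(III). Ir sits in group 9, so the d-electron count is 9 − 3 = 6. A 5d ion has a large Δₒ and is invariably low-spin. The d⁶ configuration leaves the e_g set evenly filled (or empty) — no strong Jahn–Teller driving force.
[CuCl6]^4-: Ligand charges: each chloride is −1. With an overall charge of −4 the copper centre must be in the +2 oxidation state. Group 11 minus oxidation state 2 gives a d⁹ configuration. The t₂g⁶e_g³ configuration has an unevenly filled e_g set; the Jahn–Teller theorem predicts a tetragonal distortion (typically axial elongation) to lift the degeneracy.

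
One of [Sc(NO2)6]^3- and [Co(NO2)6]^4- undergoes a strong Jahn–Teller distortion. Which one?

[Sc(NO2)6]^3-: Ligand charges: each nitro (N-bound nitrite) is −1. With an overall charge of −3 the scandium centre must be in the +3 oxidation state. Scandium is a group-3 element; Sc(III) is therefore d⁰. The d⁰ configuration leaves the e_g set evenly filled (or empty) — no strong Jahn–Teller driving force.
[Co(NO2)6]^4-: Summing ligand charges against the −4 overall charge gives an oxidation state of +2 for cobalt. Group 9 minus oxidation state 2 gives a d⁷ configuration. Nitro (N-bound nitrite) is a strong-field ligand (high in the spectrochemical series) for a first-row metal, so the complex is low-spin. The t₂g⁶e_g¹ (low-spin) configuration has an unevenly filled e_g set; the Jahn–Teller theorem predicts a tetragonal distortion (typically axial elongation) to lift the degeneracy.

[Co(NO2)6]^4-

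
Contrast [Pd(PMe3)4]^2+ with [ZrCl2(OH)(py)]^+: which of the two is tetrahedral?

[ZrCl2(OH)(py)]^+

For [Pd(PMe3)4]^2+: Summing ligand charges against the +2 overall charge gives an oxidation state of +2 for palladium. Group 10 minus oxidation state 2 gives a d⁸ configuration. A 4d d⁸ ion has a large crystal-field splitting; square planar leaves the high-energy d_{x²−y²} orbital empty and maximises CFSE. → square planar.
For [ZrCl2(OH)(py)]^+: Summing ligand charges against the +1 overall charge gives an oxidation state of +4 for zirconium. Group 4 minus oxidation state 4 gives a d⁰ configuration. A d⁰ ion has no crystal-field stabilisation preference between square planar and tetrahedral, so four ligands adopt the sterically favoured tetrahedral geometry. → tetrahedral.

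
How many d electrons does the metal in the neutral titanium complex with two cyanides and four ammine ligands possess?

d2

Summing ligand charges against the 0 overall charge gives an oxidation state of +2 for titanium.
Group 4 minus oxidation state 2 gives a d² configuration.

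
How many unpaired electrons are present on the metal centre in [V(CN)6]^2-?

Summing ligand charges against the −2 overall charge gives an oxidation state of +4 for vanadium.
V sits in group 5, so the d-electron count is 5 − 4 = 1.
In an octahedral field the d¹ configuration is t₂g¹e_g⁰ (only one arrangement possible), giving 1 unpaired electron.

1 unpaired electron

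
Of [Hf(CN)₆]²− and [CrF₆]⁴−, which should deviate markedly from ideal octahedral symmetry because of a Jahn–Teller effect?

[CrF₆]⁴−

[Hf(CN)₆]²−: Each cyanide is −1; balancing the −2 overall charge requires Hf(IV). Group 4 minus oxidation state 4 gives a d⁰ configuration. The d⁰ configuration leaves the e_g set evenly filled (or empty) — no strong Jahn–Teller driving force.
[CrF₆]⁴−: Ligand charges: each fluoride is −1. With an overall charge of −4 the chromium centre must be in the +2 oxidation state. Group 6 minus oxidation state 2 gives a d⁴ configuration. Fluoride is a weak-field ligand for a first-row metal, so the complex is high-spin. The t₂g³e_g¹ (high-spin) configuration has an unevenly filled e_g set; the Jahn–Teller theorem predicts a tetragonal distortion (typically axial elongation) to lift the degeneracy.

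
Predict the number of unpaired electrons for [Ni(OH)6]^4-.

Summing ligand charges against the −4 overall charge gives an oxidation state of +2 for nickel.
Ni sits in group 10, so the d-electron count is 10 − 2 = 8.
In an octahedral field the d⁸ configuration is t₂g⁶e_g² (only one arrangement possible), giving 2 unpaired electrons.

2 unpaired electrons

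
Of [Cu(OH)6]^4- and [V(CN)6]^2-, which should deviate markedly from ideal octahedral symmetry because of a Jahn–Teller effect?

[Cu(OH)6]^4-

[Cu(OH)6]^4-: Each hydroxide is −1; balancing the −4 overall charge requires Cu(II). Copper is a group-11 element; Cu(II) is therefore d⁹. The t₂g⁶e_g³ configuration has an unevenly filled e_g set; the Jahn–Teller theorem predicts a tetragonal distortion (typically axial elongation) to lift the degeneracy.
[V(CN)6]^2-: Ligand charges: each cyanide is −1. With an overall charge of −2 the vanadium centre must be in the +4 oxidation state. V sits in group 5, so the d-electron count is 5 − 4 = 1. The d¹ configuration leaves the e_g set evenly filled (or empty) — no strong Jahn–Teller driving force.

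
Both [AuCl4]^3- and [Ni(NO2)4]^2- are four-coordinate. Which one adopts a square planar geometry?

For [AuCl4]^3-: Ligand charges: each chloride is −1. With an overall charge of −3 the gold centre must be in the +1 oxidation state. Group 11 minus oxidation state 1 gives a d¹⁰ configuration. A d¹⁰ ion has no crystal-field stabilisation preference between square planar and tetrahedral, so four ligands adopt the sterically favoured tetrahedral geometry. → tetrahedral.
For [Ni(NO2)4]^2-: Ligand charges: each nitro (N-bound nitrite) is −1. With an overall charge of −2 the nickel centre must be in the +2 oxidation state. Group 10 minus oxidation state 2 gives a d⁸ configuration. Nitro (N-bound nitrite) is a strong-field ligand (high in the spectrochemical series). A 3d d⁸ ion with strong-field ligands gains enough CFSE to favour square planar over tetrahedral. → square planar.

[Ni(NO2)4]^2-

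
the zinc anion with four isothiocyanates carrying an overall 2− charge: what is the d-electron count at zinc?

d¹⁰

Summing ligand charges against the −2 overall charge gives an oxidation state of +2 for zinc.
Zn sits in group 12, so the d-electron count is 12 − 2 = 10.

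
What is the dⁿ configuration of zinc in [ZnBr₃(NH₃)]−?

d10

Each bromide is −1; ammonia is neutral; balancing the −1 overall charge requires Zn(II).
Zn sits in group 12, so the d-electron count is 12 − 2 = 10.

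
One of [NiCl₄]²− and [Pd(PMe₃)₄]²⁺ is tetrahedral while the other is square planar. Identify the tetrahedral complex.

For [NiCl₄]²−: Ligand charges: each chloride is −1. With an overall charge of −2 the nickel centre must be in the +2 oxidation state. Nickel is a group-10 element; Ni(II) is therefore d⁸. Chloride is a weak-field ligand. With weak-field ligands the CFSE gain from square planar is small, so a 3d d⁸ ion takes the sterically preferred tetrahedral geometry. → tetrahedral.
For [Pd(PMe₃)₄]²⁺: Trimethylphosphine is neutral; balancing the +2 overall charge requires Pd(II). Group 10 minus oxidation state 2 gives a d⁸ configuration. A 4d d⁸ ion has a large crystal-field splitting; square planar leaves the high-energy d_{x²−y²} orbital empty and maximises CFSE. → square planar.

[NiCl₄]²−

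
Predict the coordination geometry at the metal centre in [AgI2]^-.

linear

Ligand charges: each iodide is −1. With an overall charge of −1 the silver centre must be in the +1 oxidation state.
Ag sits in group 11, so the d-electron count is 11 − 1 = 10.
Coordination number: 2.
A d¹⁰ ion with only two ligands adopts a linear arrangement (sp hybridisation; no CFSE preference).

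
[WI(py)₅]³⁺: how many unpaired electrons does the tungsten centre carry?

Each iodide is −1; pyridine is neutral; balancing the +3 overall charge requires W(IV).
W sits in group 6, so the d-electron count is 6 − 4 = 2.
In an octahedral field the d² configuration is t₂g²e_g⁰ (only one arrangement possible), giving 2 unpaired electrons.

2 unpaired electrons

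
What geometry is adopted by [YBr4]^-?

Ligand charges: each bromide is −1. With an overall charge of −1 the yttrium centre must be in the +3 oxidation state.
Y sits in group 3, so the d-electron count is 3 − 3 = 0.
With 4 monodentate ligands the coordination number is 4.
A d⁰ ion has no crystal-field stabilisation preference between square planar and tetrahedral, so four ligands adopt the sterically favoured tetrahedral geometry.

tetrahedral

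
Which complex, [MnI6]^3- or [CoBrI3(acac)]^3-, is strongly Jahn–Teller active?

[MnI6]^3-

[MnI6]^3-: Ligand charges: each iodide is −1. With an overall charge of −3 the manganese centre must be in the +3 oxidation state. Group 7 minus oxidation state 3 gives a d⁴ configuration. Iodide is a weak-field ligand for a first-row metal, so the complex is high-spin. The t₂g³e_g¹ (high-spin) configuration has an unevenly filled e_g set; the Jahn–Teller theorem predicts a tetragonal distortion (typically axial elongation) to lift the degeneracy.
[CoBrI3(acac)]^3-: Summing ligand charges against the −3 overall charge gives an oxidation state of +2 for cobalt. Co sits in group 9, so the d-electron count is 9 − 2 = 7. Acetylacetonate, bromide, and iodide are weak-field ligands for a first-row metal, so the complex is high-spin. The d⁷ configuration leaves the e_g set evenly filled (or empty) — no strong Jahn–Teller driving force.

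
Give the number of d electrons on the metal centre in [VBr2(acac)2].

Ligand charges: each bromide is −1; each acetylacetonate is −1. With an overall charge of 0 the vanadium centre must be in the +4 oxidation state.
Group 5 minus oxidation state 4 gives a d¹ configuration.

d1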